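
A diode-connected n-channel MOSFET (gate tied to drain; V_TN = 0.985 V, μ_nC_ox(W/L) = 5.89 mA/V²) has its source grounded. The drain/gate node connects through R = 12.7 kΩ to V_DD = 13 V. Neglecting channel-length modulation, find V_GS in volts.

V_GS = 1.54 V

With gate tied to drain, V_GS = V_DS ≥ V_GS − V_TN, so the device is in saturation.
KCL at the drain: ½ k_n (V_GS − V_TN)² = (V_DD − V_GS)/R.
Let x = V_GS − 0.985. Then 37.4 x² + x − 12.02 = 0, giving x = 0.554 V (positive root), so V_GS = 1.54 V.
I_D = (V_DD − V_GS)/R = (13 − 1.54) / 12.7 = 0.902 mA.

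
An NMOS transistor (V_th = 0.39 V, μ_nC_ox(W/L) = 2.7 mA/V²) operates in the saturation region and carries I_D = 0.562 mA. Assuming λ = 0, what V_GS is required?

In saturation I_D = ½ k_n (V_GS − V_th)², so V_GS − V_th = √(2 I_D / k_n) = √(2 × 0.562 / 2.7) = 0.645 V.
V_GS = 0.39 + 0.645 = 1.04 V.

V_GS = 1.04 V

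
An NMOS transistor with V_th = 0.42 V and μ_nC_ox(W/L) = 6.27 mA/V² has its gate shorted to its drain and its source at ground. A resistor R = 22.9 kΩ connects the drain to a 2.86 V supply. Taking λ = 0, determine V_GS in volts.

V_GS = 0.598 V

With gate tied to drain, V_GS = V_DS ≥ V_GS − V_th, so the device is in saturation.
KCL at the drain: ½ k_n (V_GS − V_th)² = (V_DD − V_GS)/R.
Let x = V_GS − 0.42. Then 71.8 x² + x − 2.44 = 0, giving x = 0.178 V (positive root), so V_GS = 0.598 V.
I_D = (V_DD − V_GS)/R = (2.86 − 0.598) / 22.9 = 0.0988 mA.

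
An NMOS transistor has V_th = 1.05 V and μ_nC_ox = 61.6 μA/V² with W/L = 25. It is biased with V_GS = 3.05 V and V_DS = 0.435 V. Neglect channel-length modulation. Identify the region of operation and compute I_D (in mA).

Triode; I_D = 1.19 mA

k_n = μ_nC_ox · (W/L) = 1.54 mA/V².
V_ov = V_GS − V_th = 3.05 − 1.05 = 2 V.
Since V_DS = 0.435 V < V_ov = 2 V, the device is in the triode region.
I_D = k_n [V_ov · V_DS − ½ V_DS²] = 1.54 × [2 × 0.435 − 0.5 × 0.435²] = 1.19 mA.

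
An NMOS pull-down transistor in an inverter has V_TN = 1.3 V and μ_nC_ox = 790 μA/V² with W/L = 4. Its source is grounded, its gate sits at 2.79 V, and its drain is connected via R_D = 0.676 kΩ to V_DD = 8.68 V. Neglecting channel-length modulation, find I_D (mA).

I_D = 3.51 mA

V_GS = V_G = 2.79 V, so V_ov = 2.79 − 1.3 = 1.49 V.
k_n = μ_nC_ox · (W/L) = 3.16 mA/V².
Assume saturation: I_D = ½ k_n V_ov² = 0.5 × 3.16 × 1.49² = 3.51 mA, giving V_DS = V_DD − I_D R_D = 8.68 − 3.51 × 0.676 = 6.31 V.
V_DS = 6.31 V ≥ V_ov = 1.49 V, confirming saturation.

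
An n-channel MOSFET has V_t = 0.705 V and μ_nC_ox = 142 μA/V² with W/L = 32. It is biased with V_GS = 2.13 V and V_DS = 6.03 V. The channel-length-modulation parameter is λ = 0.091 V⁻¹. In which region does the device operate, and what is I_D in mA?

Saturation; I_D = 7.15 mA

k_n = μ_nC_ox · (W/L) = 4.544 mA/V².
V_ov = V_GS − V_t = 2.13 − 0.705 = 1.42 V.
Since V_DS = 6.03 V ≥ V_ov = 1.42 V, the device is in saturation.
I_D = ½ k_n V_ov² (1 + λ V_DS) = 0.5 × 4.544 × 1.42² × (1 + 0.091 × 6.03) = 7.15 mA.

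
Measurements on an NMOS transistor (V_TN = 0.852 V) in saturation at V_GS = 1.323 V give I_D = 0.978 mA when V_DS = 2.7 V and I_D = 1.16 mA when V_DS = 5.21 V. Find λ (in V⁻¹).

λ = 0.0927 V⁻¹

With V_GS fixed, I_D ∝ (1 + λ V_DS) in saturation, so I_D2/I_D1 = (1 + λ V_DS2)/(1 + λ V_DS1).
1.16/0.978 = 1.186 = (1 + 5.21 λ)/(1 + 2.7 λ).
Solving: λ (I_D1 V_DS2 − I_D2 V_DS1) = I_D2 − I_D1, so λ = (1.16 − 0.978) / (0.978 × 5.21 − 1.16 × 2.7) = 0.182 / 1.96 = 0.0927 V⁻¹.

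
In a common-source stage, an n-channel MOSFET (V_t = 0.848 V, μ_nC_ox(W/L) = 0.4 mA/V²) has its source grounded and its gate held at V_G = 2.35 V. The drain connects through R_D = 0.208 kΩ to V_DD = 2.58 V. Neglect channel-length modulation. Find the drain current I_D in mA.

I_D = 0.451 mA

V_GS = V_G = 2.35 V, so V_ov = 2.35 − 0.848 = 1.5 V.
Assume saturation: I_D = ½ k_n V_ov² = 0.5 × 0.4 × 1.5² = 0.451 mA, giving V_DS = V_DD − I_D R_D = 2.58 − 0.451 × 0.208 = 2.49 V.
V_DS = 2.49 V ≥ V_ov = 1.5 V, confirming saturation.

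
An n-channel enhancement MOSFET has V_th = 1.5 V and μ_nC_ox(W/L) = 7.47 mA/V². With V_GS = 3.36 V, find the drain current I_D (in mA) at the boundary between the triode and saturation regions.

At the boundary V_DS = V_ov = V_GS − V_th = 3.36 − 1.5 = 1.86 V.
I_D = ½ k_n V_ov² = 0.5 × 7.47 × 1.86² = 12.9 mA.

I_D = 12.9 mA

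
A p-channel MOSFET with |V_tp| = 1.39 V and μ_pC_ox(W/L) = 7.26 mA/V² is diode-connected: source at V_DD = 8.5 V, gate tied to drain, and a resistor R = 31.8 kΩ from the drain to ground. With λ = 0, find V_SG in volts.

With gate tied to drain, V_SG = V_SD ≥ V_SG − |V_tp|, so the device is in saturation.
KCL at the drain: ½ k_p (V_SG − |V_tp|)² = (V_DD − V_SG)/R.
Let x = V_SG − 1.39. Then 115 x² + x − 7.11 = 0, giving x = 0.244 V (positive root), so V_SG = 1.63 V.
I_D = (V_DD − V_SG)/R = (8.5 − 1.63) / 31.8 = 0.216 mA.

V_SG = 1.63 V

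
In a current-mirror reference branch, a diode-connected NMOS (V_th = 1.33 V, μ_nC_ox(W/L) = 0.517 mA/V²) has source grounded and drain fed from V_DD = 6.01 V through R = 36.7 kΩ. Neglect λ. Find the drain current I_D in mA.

With gate tied to drain, V_GS = V_DS ≥ V_GS − V_th, so the device is in saturation.
KCL at the drain: ½ k_n (V_GS − V_th)² = (V_DD − V_GS)/R.
Let x = V_GS − 1.33. Then 9.49 x² + x − 4.68 = 0, giving x = 0.652 V (positive root), so V_GS = 1.98 V.
I_D = (V_DD − V_GS)/R = (6.01 − 1.98) / 36.7 = 0.11 mA.

I_D = 0.110 mA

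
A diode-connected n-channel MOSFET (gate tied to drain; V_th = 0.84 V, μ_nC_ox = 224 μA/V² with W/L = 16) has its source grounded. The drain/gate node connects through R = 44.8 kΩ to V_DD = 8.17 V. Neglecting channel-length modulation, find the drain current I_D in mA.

With gate tied to drain, V_GS = V_DS ≥ V_GS − V_th, so the device is in saturation.
k_n = μ_nC_ox · (W/L) = 3.584 mA/V².
KCL at the drain: ½ k_n (V_GS − V_th)² = (V_DD − V_GS)/R.
Let x = V_GS − 0.84. Then 80.3 x² + x − 7.33 = 0, giving x = 0.296 V (positive root), so V_GS = 1.14 V.
I_D = (V_DD − V_GS)/R = (8.17 − 1.14) / 44.8 = 0.157 mA.

I_D = 0.157 mA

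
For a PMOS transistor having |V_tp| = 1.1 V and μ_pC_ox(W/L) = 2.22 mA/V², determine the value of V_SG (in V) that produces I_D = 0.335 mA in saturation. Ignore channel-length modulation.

V_SG = 1.65 V

In saturation I_D = ½ k_p (V_SG − |V_tp|)², so V_SG − |V_tp| = √(2 I_D / k_p) = √(2 × 0.335 / 2.22) = 0.549 V.
V_SG = 1.1 + 0.549 = 1.65 V.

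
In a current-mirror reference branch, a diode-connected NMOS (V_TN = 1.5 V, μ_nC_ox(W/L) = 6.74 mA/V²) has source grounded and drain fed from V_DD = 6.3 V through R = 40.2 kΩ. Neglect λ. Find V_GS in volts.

With gate tied to drain, V_GS = V_DS ≥ V_GS − V_TN, so the device is in saturation.
KCL at the drain: ½ k_n (V_GS − V_TN)² = (V_DD − V_GS)/R.
Let x = V_GS − 1.5. Then 135 x² + x − 4.8 = 0, giving x = 0.185 V (positive root), so V_GS = 1.68 V.
I_D = (V_DD − V_GS)/R = (6.3 − 1.68) / 40.2 = 0.115 mA.

V_GS = 1.68 V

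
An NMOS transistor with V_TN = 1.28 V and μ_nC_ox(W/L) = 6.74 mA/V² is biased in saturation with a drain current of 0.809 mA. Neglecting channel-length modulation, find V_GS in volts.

V_GS = 1.77 V

In saturation I_D = ½ k_n (V_GS − V_TN)², so V_GS − V_TN = √(2 I_D / k_n) = √(2 × 0.809 / 6.74) = 0.49 V.
V_GS = 1.28 + 0.49 = 1.77 V.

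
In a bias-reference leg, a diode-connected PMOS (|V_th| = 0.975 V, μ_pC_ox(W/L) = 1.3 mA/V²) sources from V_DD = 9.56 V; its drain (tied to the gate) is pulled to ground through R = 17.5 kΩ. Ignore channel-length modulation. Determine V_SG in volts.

V_SG = 1.80 V

With gate tied to drain, V_SG = V_SD ≥ V_SG − |V_th|, so the device is in saturation.
KCL at the drain: ½ k_p (V_SG − |V_th|)² = (V_DD − V_SG)/R.
Let x = V_SG − 0.975. Then 11.4 x² + x − 8.585 = 0, giving x = 0.826 V (positive root), so V_SG = 1.8 V.
I_D = (V_DD − V_SG)/R = (9.56 − 1.8) / 17.5 = 0.443 mA.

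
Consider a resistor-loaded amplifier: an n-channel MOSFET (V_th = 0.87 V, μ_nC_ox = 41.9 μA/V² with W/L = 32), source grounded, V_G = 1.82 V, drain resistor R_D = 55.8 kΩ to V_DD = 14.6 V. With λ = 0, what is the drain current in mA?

I_D = 0.258 mA

V_GS = V_G = 1.82 V, so V_ov = 1.82 − 0.87 = 0.95 V.
k_n = μ_nC_ox · (W/L) = 1.341 mA/V².
Assume saturation: I_D = ½ k_n V_ov² = 0.5 × 1.341 × 0.95² = 0.605 mA, giving V_DS = V_DD − I_D R_D = 14.6 − 0.605 × 55.8 = -19.2 V.
But -19.2 V < V_ov = 0.95 V, so the device is actually in triode.
In triode I_D = k_n[V_ov V_DS − ½ V_DS²] and I_D = (V_DD − V_DS)/R_D. Equating: 37.4 V_DS² − 72.08 V_DS + 14.6 = 0, giving V_DS = 0.23 V (the root below V_ov).
I_D = (14.6 − 0.23) / 55.8 = 0.258 mA.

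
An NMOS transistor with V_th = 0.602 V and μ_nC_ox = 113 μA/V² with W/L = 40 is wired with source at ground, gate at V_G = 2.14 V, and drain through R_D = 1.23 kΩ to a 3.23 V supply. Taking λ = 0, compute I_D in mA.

V_GS = V_G = 2.14 V, so V_ov = 2.14 − 0.602 = 1.54 V.
k_n = μ_nC_ox · (W/L) = 4.52 mA/V².
Assume saturation: I_D = ½ k_n V_ov² = 0.5 × 4.52 × 1.54² = 5.35 mA, giving V_DS = V_DD − I_D R_D = 3.23 − 5.35 × 1.23 = -3.35 V.
But -3.35 V < V_ov = 1.54 V, so the device is actually in triode.
In triode I_D = k_n[V_ov V_DS − ½ V_DS²] and I_D = (V_DD − V_DS)/R_D. Equating: 2.78 V_DS² − 9.551 V_DS + 3.23 = 0, giving V_DS = 0.38 V (the root below V_ov).
I_D = (3.23 − 0.38) / 1.23 = 2.32 mA.

I_D = 2.32 mA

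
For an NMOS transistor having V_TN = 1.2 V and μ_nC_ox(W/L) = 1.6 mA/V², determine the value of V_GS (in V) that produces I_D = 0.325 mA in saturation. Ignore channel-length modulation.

In saturation I_D = ½ k_n (V_GS − V_TN)², so V_GS − V_TN = √(2 I_D / k_n) = √(2 × 0.325 / 1.6) = 0.637 V.
V_GS = 1.2 + 0.637 = 1.84 V.

V_GS = 1.84 V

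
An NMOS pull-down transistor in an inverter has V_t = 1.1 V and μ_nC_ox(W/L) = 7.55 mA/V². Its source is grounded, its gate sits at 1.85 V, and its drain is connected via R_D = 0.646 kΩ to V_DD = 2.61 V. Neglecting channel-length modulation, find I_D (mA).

I_D = 2.12 mA

V_GS = V_G = 1.85 V, so V_ov = 1.85 − 1.1 = 0.75 V.
Assume saturation: I_D = ½ k_n V_ov² = 0.5 × 7.55 × 0.75² = 2.12 mA, giving V_DS = V_DD − I_D R_D = 2.61 − 2.12 × 0.646 = 1.24 V.
V_DS = 1.24 V ≥ V_ov = 0.75 V, confirming saturation.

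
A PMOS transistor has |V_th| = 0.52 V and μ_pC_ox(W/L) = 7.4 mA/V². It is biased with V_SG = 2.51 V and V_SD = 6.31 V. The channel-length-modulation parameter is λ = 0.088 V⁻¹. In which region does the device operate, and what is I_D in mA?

V_ov = V_SG − |V_th| = 2.51 − 0.52 = 1.99 V.
Since V_SD = 6.31 V ≥ V_ov = 1.99 V, the device is in saturation.
I_D = ½ k_p V_ov² (1 + λ V_SD) = 0.5 × 7.4 × 1.99² × (1 + 0.088 × 6.31) = 22.8 mA.

Saturation; I_D = 22.8 mA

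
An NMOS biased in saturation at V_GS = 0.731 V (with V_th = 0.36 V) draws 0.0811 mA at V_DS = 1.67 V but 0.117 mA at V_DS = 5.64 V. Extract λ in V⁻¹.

λ = 0.137 V⁻¹

With V_GS fixed, I_D ∝ (1 + λ V_DS) in saturation, so I_D2/I_D1 = (1 + λ V_DS2)/(1 + λ V_DS1).
0.117/0.0811 = 1.443 = (1 + 5.64 λ)/(1 + 1.67 λ).
Solving: λ (I_D1 V_DS2 − I_D2 V_DS1) = I_D2 − I_D1, so λ = (0.117 − 0.0811) / (0.0811 × 5.64 − 0.117 × 1.67) = 0.0359 / 0.262 = 0.137 V⁻¹.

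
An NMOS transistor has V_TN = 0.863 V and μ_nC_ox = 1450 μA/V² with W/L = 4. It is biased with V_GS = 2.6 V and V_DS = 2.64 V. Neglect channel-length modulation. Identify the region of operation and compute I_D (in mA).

Saturation; I_D = 8.75 mA

k_n = μ_nC_ox · (W/L) = 5.8 mA/V².
V_ov = V_GS − V_TN = 2.6 − 0.863 = 1.74 V.
Since V_DS = 2.64 V ≥ V_ov = 1.74 V, the device is in saturation.
I_D = ½ k_n V_ov² = 0.5 × 5.8 × 1.74² = 8.75 mA.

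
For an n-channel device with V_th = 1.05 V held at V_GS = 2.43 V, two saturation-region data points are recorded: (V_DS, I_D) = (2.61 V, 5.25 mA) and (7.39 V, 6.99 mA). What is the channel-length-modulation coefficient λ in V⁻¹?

λ = 0.0847 V⁻¹

With V_GS fixed, I_D ∝ (1 + λ V_DS) in saturation, so I_D2/I_D1 = (1 + λ V_DS2)/(1 + λ V_DS1).
6.99/5.25 = 1.331 = (1 + 7.39 λ)/(1 + 2.61 λ).
Solving: λ (I_D1 V_DS2 − I_D2 V_DS1) = I_D2 − I_D1, so λ = (6.99 − 5.25) / (5.25 × 7.39 − 6.99 × 2.61) = 1.74 / 20.6 = 0.0847 V⁻¹.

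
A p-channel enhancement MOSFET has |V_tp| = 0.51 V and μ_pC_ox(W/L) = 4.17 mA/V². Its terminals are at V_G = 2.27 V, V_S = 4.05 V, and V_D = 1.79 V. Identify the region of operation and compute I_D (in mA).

V_SG = V_S − V_G = 4.05 − 2.27 = 1.78 V; V_SD = V_S − V_D = 4.05 − 1.79 = 2.26 V.
V_ov = V_SG − |V_tp| = 1.78 − 0.51 = 1.27 V.
Since V_SD = 2.26 V ≥ V_ov = 1.27 V, the device is in saturation.
I_D = ½ k_p V_ov² = 0.5 × 4.17 × 1.27² = 3.36 mA.

Saturation; I_D = 3.36 mA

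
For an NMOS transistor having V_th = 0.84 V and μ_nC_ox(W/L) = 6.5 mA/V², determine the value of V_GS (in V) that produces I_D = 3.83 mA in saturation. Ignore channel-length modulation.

In saturation I_D = ½ k_n (V_GS − V_th)², so V_GS − V_th = √(2 I_D / k_n) = √(2 × 3.83 / 6.5) = 1.09 V.
V_GS = 0.84 + 1.09 = 1.93 V.

V_GS = 1.93 V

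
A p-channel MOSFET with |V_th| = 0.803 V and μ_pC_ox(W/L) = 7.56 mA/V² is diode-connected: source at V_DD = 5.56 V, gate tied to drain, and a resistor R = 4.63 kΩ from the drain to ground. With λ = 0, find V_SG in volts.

V_SG = 1.30 V

With gate tied to drain, V_SG = V_SD ≥ V_SG − |V_th|, so the device is in saturation.
KCL at the drain: ½ k_p (V_SG − |V_th|)² = (V_DD − V_SG)/R.
Let x = V_SG − 0.803. Then 17.5 x² + x − 4.757 = 0, giving x = 0.494 V (positive root), so V_SG = 1.3 V.
I_D = (V_DD − V_SG)/R = (5.56 − 1.3) / 4.63 = 0.921 mA.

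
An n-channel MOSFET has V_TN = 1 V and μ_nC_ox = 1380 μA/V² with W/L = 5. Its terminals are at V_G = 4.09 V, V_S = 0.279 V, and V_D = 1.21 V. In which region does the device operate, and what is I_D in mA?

Triode; I_D = 15.1 mA

V_GS = V_G − V_S = 4.09 − 0.279 = 3.81 V; V_DS = V_D − V_S = 1.21 − 0.279 = 0.931 V.
k_n = μ_nC_ox · (W/L) = 6.9 mA/V².
V_ov = V_GS − V_TN = 3.81 − 1 = 2.81 V.
Since V_DS = 0.931 V < V_ov = 2.81 V, the device is in the triode region.
I_D = k_n [V_ov · V_DS − ½ V_DS²] = 6.9 × [2.81 × 0.931 − 0.5 × 0.931²] = 15.1 mA.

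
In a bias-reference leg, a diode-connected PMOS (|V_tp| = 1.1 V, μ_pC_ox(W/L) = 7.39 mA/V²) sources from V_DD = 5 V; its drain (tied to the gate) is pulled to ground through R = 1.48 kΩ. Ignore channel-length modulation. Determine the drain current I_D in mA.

With gate tied to drain, V_SG = V_SD ≥ V_SG − |V_tp|, so the device is in saturation.
KCL at the drain: ½ k_p (V_SG − |V_tp|)² = (V_DD − V_SG)/R.
Let x = V_SG − 1.1. Then 5.47 x² + x − 3.9 = 0, giving x = 0.758 V (positive root), so V_SG = 1.86 V.
I_D = (V_DD − V_SG)/R = (5 − 1.86) / 1.48 = 2.12 mA.

I_D = 2.12 mA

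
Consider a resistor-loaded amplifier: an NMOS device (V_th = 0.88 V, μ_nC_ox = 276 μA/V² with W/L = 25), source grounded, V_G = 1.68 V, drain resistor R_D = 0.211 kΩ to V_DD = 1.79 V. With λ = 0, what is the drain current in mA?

V_GS = V_G = 1.68 V, so V_ov = 1.68 − 0.88 = 0.8 V.
k_n = μ_nC_ox · (W/L) = 6.9 mA/V².
Assume saturation: I_D = ½ k_n V_ov² = 0.5 × 6.9 × 0.8² = 2.21 mA, giving V_DS = V_DD − I_D R_D = 1.79 − 2.21 × 0.211 = 1.32 V.
V_DS = 1.32 V ≥ V_ov = 0.8 V, confirming saturation.

I_D = 2.21 mA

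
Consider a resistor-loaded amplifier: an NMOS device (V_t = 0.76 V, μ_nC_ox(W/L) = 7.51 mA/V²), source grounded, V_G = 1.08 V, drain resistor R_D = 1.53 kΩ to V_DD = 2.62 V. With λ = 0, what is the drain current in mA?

I_D = 0.385 mA

V_GS = V_G = 1.08 V, so V_ov = 1.08 − 0.76 = 0.32 V.
Assume saturation: I_D = ½ k_n V_ov² = 0.5 × 7.51 × 0.32² = 0.385 mA, giving V_DS = V_DD − I_D R_D = 2.62 − 0.385 × 1.53 = 2.03 V.
V_DS = 2.03 V ≥ V_ov = 0.32 V, confirming saturation.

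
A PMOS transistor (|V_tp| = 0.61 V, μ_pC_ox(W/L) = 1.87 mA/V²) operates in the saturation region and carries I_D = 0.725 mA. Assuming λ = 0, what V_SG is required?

In saturation I_D = ½ k_p (V_SG − |V_tp|)², so V_SG − |V_tp| = √(2 I_D / k_p) = √(2 × 0.725 / 1.87) = 0.881 V.
V_SG = 0.61 + 0.881 = 1.49 V.

V_SG = 1.49 V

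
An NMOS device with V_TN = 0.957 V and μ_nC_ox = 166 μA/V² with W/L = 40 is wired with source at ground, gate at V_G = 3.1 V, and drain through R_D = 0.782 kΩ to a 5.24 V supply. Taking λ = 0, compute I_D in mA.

V_GS = V_G = 3.1 V, so V_ov = 3.1 − 0.957 = 2.14 V.
k_n = μ_nC_ox · (W/L) = 6.64 mA/V².
Assume saturation: I_D = ½ k_n V_ov² = 0.5 × 6.64 × 2.14² = 15.2 mA, giving V_DS = V_DD − I_D R_D = 5.24 − 15.2 × 0.782 = -6.68 V.
But -6.68 V < V_ov = 2.14 V, so the device is actually in triode.
In triode I_D = k_n[V_ov V_DS − ½ V_DS²] and I_D = (V_DD − V_DS)/R_D. Equating: 2.6 V_DS² − 12.13 V_DS + 5.24 = 0, giving V_DS = 0.482 V (the root below V_ov).
I_D = (5.24 − 0.482) / 0.782 = 6.08 mA.

I_D = 6.08 mA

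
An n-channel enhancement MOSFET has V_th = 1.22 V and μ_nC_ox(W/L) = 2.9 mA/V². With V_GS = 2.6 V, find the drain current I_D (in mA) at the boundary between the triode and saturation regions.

I_D = 2.76 mA

At the boundary V_DS = V_ov = V_GS − V_th = 2.6 − 1.22 = 1.38 V.
I_D = ½ k_n V_ov² = 0.5 × 2.9 × 1.38² = 2.76 mA.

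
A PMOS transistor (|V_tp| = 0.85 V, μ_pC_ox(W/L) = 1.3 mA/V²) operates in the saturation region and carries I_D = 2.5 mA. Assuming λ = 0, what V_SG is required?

V_SG = 2.81 V

In saturation I_D = ½ k_p (V_SG − |V_tp|)², so V_SG − |V_tp| = √(2 I_D / k_p) = √(2 × 2.5 / 1.3) = 1.96 V.
V_SG = 0.85 + 1.96 = 2.81 V.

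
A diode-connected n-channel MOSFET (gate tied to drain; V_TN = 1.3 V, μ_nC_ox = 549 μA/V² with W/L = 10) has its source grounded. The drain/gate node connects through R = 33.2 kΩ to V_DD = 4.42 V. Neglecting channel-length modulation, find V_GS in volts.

With gate tied to drain, V_GS = V_DS ≥ V_GS − V_TN, so the device is in saturation.
k_n = μ_nC_ox · (W/L) = 5.49 mA/V².
KCL at the drain: ½ k_n (V_GS − V_TN)² = (V_DD − V_GS)/R.
Let x = V_GS − 1.3. Then 91.1 x² + x − 3.12 = 0, giving x = 0.18 V (positive root), so V_GS = 1.48 V.
I_D = (V_DD − V_GS)/R = (4.42 − 1.48) / 33.2 = 0.0886 mA.

V_GS = 1.48 V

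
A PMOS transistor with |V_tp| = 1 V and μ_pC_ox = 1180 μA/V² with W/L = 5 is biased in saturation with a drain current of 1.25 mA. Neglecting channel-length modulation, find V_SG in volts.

k_p = μ_pC_ox · (W/L) = 5.9 mA/V².
In saturation I_D = ½ k_p (V_SG − |V_tp|)², so V_SG − |V_tp| = √(2 I_D / k_p) = √(2 × 1.25 / 5.9) = 0.651 V.
V_SG = 1 + 0.651 = 1.65 V.

V_SG = 1.65 V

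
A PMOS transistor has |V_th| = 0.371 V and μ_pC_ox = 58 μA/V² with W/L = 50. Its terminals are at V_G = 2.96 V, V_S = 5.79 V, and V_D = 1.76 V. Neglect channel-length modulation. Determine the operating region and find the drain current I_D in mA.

V_SG = V_S − V_G = 5.79 − 2.96 = 2.83 V; V_SD = V_S − V_D = 5.79 − 1.76 = 4.03 V.
k_p = μ_pC_ox · (W/L) = 2.9 mA/V².
V_ov = V_SG − |V_th| = 2.83 − 0.371 = 2.46 V.
Since V_SD = 4.03 V ≥ V_ov = 2.46 V, the device is in saturation.
I_D = ½ k_p V_ov² = 0.5 × 2.9 × 2.46² = 8.77 mA.

Saturation; I_D = 8.77 mA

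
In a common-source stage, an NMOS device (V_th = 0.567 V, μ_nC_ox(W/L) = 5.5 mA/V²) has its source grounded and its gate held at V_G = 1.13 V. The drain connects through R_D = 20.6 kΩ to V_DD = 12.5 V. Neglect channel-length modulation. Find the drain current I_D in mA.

I_D = 0.595 mA

V_GS = V_G = 1.13 V, so V_ov = 1.13 − 0.567 = 0.563 V.
Assume saturation: I_D = ½ k_n V_ov² = 0.5 × 5.5 × 0.563² = 0.872 mA, giving V_DS = V_DD − I_D R_D = 12.5 − 0.872 × 20.6 = -5.46 V.
But -5.46 V < V_ov = 0.563 V, so the device is actually in triode.
In triode I_D = k_n[V_ov V_DS − ½ V_DS²] and I_D = (V_DD − V_DS)/R_D. Equating: 56.7 V_DS² − 64.79 V_DS + 12.5 = 0, giving V_DS = 0.246 V (the root below V_ov).
I_D = (12.5 − 0.246) / 20.6 = 0.595 mA.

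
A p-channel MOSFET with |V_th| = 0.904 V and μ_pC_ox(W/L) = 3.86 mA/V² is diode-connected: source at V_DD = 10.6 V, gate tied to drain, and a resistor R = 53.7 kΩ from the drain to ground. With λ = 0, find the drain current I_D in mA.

I_D = 0.175 mA

With gate tied to drain, V_SG = V_SD ≥ V_SG − |V_th|, so the device is in saturation.
KCL at the drain: ½ k_p (V_SG − |V_th|)² = (V_DD − V_SG)/R.
Let x = V_SG − 0.904. Then 104 x² + x − 9.696 = 0, giving x = 0.301 V (positive root), so V_SG = 1.21 V.
I_D = (V_DD − V_SG)/R = (10.6 − 1.21) / 53.7 = 0.175 mA.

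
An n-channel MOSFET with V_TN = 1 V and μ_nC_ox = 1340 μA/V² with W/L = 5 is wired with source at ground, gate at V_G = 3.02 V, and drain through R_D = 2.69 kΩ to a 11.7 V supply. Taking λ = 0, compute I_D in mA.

I_D = 4.22 mA

V_GS = V_G = 3.02 V, so V_ov = 3.02 − 1 = 2.02 V.
k_n = μ_nC_ox · (W/L) = 6.7 mA/V².
Assume saturation: I_D = ½ k_n V_ov² = 0.5 × 6.7 × 2.02² = 13.7 mA, giving V_DS = V_DD − I_D R_D = 11.7 − 13.7 × 2.69 = -25.1 V.
But -25.1 V < V_ov = 2.02 V, so the device is actually in triode.
In triode I_D = k_n[V_ov V_DS − ½ V_DS²] and I_D = (V_DD − V_DS)/R_D. Equating: 9.01 V_DS² − 37.41 V_DS + 11.7 = 0, giving V_DS = 0.341 V (the root below V_ov).
I_D = (11.7 − 0.341) / 2.69 = 4.22 mA.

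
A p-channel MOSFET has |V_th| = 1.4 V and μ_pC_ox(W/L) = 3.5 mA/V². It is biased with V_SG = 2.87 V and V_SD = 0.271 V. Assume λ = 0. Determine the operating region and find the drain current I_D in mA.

V_ov = V_SG − |V_th| = 2.87 − 1.4 = 1.47 V.
Since V_SD = 0.271 V < V_ov = 1.47 V, the device is in the triode region.
I_D = k_p [V_ov · V_SD − ½ V_SD²] = 3.5 × [1.47 × 0.271 − 0.5 × 0.271²] = 1.27 mA.

Triode; I_D = 1.27 mA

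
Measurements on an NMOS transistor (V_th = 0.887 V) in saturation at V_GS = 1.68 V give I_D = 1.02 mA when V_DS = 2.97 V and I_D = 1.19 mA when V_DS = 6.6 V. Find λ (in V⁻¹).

λ = 0.0532 V⁻¹

With V_GS fixed, I_D ∝ (1 + λ V_DS) in saturation, so I_D2/I_D1 = (1 + λ V_DS2)/(1 + λ V_DS1).
1.19/1.02 = 1.167 = (1 + 6.6 λ)/(1 + 2.97 λ).
Solving: λ (I_D1 V_DS2 − I_D2 V_DS1) = I_D2 − I_D1, so λ = (1.19 − 1.02) / (1.02 × 6.6 − 1.19 × 2.97) = 0.17 / 3.2 = 0.0532 V⁻¹.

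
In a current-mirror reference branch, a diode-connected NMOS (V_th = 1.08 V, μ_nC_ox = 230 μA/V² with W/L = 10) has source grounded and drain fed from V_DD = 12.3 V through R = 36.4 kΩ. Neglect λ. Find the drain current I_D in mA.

I_D = 0.294 mA

With gate tied to drain, V_GS = V_DS ≥ V_GS − V_th, so the device is in saturation.
k_n = μ_nC_ox · (W/L) = 2.3 mA/V².
KCL at the drain: ½ k_n (V_GS − V_th)² = (V_DD − V_GS)/R.
Let x = V_GS − 1.08. Then 41.9 x² + x − 11.22 = 0, giving x = 0.506 V (positive root), so V_GS = 1.59 V.
I_D = (V_DD − V_GS)/R = (12.3 − 1.59) / 36.4 = 0.294 mA.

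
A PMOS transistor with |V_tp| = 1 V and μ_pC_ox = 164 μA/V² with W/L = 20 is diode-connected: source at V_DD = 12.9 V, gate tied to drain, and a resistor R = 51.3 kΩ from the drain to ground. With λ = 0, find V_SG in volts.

With gate tied to drain, V_SG = V_SD ≥ V_SG − |V_tp|, so the device is in saturation.
k_p = μ_pC_ox · (W/L) = 3.28 mA/V².
KCL at the drain: ½ k_p (V_SG − |V_tp|)² = (V_DD − V_SG)/R.
Let x = V_SG − 1. Then 84.1 x² + x − 11.9 = 0, giving x = 0.37 V (positive root), so V_SG = 1.37 V.
I_D = (V_DD − V_SG)/R = (12.9 − 1.37) / 51.3 = 0.225 mA.

V_SG = 1.37 V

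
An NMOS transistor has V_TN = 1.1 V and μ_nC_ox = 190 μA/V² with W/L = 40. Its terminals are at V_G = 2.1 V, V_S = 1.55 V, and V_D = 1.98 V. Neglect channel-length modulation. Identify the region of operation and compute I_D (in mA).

V_GS = V_G − V_S = 2.1 − 1.55 = 0.55 V; V_DS = V_D − V_S = 1.98 − 1.55 = 0.43 V.
V_GS = 0.55 V < V_TN = 1.1 V, so the transistor is in cutoff.

Cutoff; I_D = 0 mA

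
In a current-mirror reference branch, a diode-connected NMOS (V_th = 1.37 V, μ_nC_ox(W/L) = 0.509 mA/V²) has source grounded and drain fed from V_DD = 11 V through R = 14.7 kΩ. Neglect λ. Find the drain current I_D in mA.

I_D = 0.555 mA

With gate tied to drain, V_GS = V_DS ≥ V_GS − V_th, so the device is in saturation.
KCL at the drain: ½ k_n (V_GS − V_th)² = (V_DD − V_GS)/R.
Let x = V_GS − 1.37. Then 3.74 x² + x − 9.63 = 0, giving x = 1.48 V (positive root), so V_GS = 2.85 V.
I_D = (V_DD − V_GS)/R = (11 − 2.85) / 14.7 = 0.555 mA.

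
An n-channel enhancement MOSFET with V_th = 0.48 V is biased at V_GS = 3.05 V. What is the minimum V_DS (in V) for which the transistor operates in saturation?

The boundary between triode and saturation is V_DS = V_GS − V_th = V_ov.
V_ov = 3.05 − 0.48 = 2.57 V.

V_DS,sat = 2.57 V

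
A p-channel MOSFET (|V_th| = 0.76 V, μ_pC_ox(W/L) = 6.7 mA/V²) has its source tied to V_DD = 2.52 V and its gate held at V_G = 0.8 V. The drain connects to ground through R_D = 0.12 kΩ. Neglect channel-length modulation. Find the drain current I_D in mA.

V_SG = V_DD − V_G = 2.52 − 0.8 = 1.72 V, so V_ov = 1.72 − 0.76 = 0.96 V.
Assume saturation: I_D = ½ k_p V_ov² = 0.5 × 6.7 × 0.96² = 3.09 mA, giving V_SD = V_DD − I_D R_D = 2.52 − 3.09 × 0.12 = 2.15 V.
V_SD = 2.15 V ≥ V_ov = 0.96 V, confirming saturation.

I_D = 3.09 mA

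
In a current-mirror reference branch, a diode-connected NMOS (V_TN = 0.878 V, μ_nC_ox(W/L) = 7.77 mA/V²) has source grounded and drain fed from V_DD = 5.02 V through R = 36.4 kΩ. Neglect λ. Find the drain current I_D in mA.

With gate tied to drain, V_GS = V_DS ≥ V_GS − V_TN, so the device is in saturation.
KCL at the drain: ½ k_n (V_GS − V_TN)² = (V_DD − V_GS)/R.
Let x = V_GS − 0.878. Then 141 x² + x − 4.142 = 0, giving x = 0.168 V (positive root), so V_GS = 1.05 V.
I_D = (V_DD − V_GS)/R = (5.02 − 1.05) / 36.4 = 0.109 mA.

I_D = 0.109 mA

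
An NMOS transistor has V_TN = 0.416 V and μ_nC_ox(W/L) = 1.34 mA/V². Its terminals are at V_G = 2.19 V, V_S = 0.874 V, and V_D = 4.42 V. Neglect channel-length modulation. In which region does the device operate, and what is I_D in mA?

V_GS = V_G − V_S = 2.19 − 0.874 = 1.32 V; V_DS = V_D − V_S = 4.42 − 0.874 = 3.55 V.
V_ov = V_GS − V_TN = 1.32 − 0.416 = 0.9 V.
Since V_DS = 3.55 V ≥ V_ov = 0.9 V, the device is in saturation.
I_D = ½ k_n V_ov² = 0.5 × 1.34 × 0.9² = 0.543 mA.

Saturation; I_D = 0.543 mA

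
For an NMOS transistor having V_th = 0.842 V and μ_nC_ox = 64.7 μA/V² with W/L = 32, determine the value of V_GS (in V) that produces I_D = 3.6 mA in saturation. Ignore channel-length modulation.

k_n = μ_nC_ox · (W/L) = 2.07 mA/V².
In saturation I_D = ½ k_n (V_GS − V_th)², so V_GS − V_th = √(2 I_D / k_n) = √(2 × 3.6 / 2.07) = 1.86 V.
V_GS = 0.842 + 1.86 = 2.71 V.

V_GS = 2.71 V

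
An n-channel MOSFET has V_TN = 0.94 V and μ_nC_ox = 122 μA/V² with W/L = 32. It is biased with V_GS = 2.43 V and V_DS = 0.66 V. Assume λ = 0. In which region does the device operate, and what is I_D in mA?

k_n = μ_nC_ox · (W/L) = 3.904 mA/V².
V_ov = V_GS − V_TN = 2.43 − 0.94 = 1.49 V.
Since V_DS = 0.66 V < V_ov = 1.49 V, the device is in the triode region.
I_D = k_n [V_ov · V_DS − ½ V_DS²] = 3.904 × [1.49 × 0.66 − 0.5 × 0.66²] = 2.99 mA.

Triode; I_D = 2.99 mA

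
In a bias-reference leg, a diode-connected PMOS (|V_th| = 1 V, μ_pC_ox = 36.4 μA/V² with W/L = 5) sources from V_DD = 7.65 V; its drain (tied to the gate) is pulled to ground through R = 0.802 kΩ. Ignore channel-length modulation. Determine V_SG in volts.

With gate tied to drain, V_SG = V_SD ≥ V_SG − |V_th|, so the device is in saturation.
k_p = μ_pC_ox · (W/L) = 0.182 mA/V².
KCL at the drain: ½ k_p (V_SG − |V_th|)² = (V_DD − V_SG)/R.
Let x = V_SG − 1. Then 0.073 x² + x − 6.65 = 0, giving x = 4.9 V (positive root), so V_SG = 5.9 V.
I_D = (V_DD − V_SG)/R = (7.65 − 5.9) / 0.802 = 2.18 mA.

V_SG = 5.90 V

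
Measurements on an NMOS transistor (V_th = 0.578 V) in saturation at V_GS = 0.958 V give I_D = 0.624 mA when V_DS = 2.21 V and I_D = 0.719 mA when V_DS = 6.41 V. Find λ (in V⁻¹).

With V_GS fixed, I_D ∝ (1 + λ V_DS) in saturation, so I_D2/I_D1 = (1 + λ V_DS2)/(1 + λ V_DS1).
0.719/0.624 = 1.152 = (1 + 6.41 λ)/(1 + 2.21 λ).
Solving: λ (I_D1 V_DS2 − I_D2 V_DS1) = I_D2 − I_D1, so λ = (0.719 − 0.624) / (0.624 × 6.41 − 0.719 × 2.21) = 0.095 / 2.41 = 0.0394 V⁻¹.

λ = 0.0394 V⁻¹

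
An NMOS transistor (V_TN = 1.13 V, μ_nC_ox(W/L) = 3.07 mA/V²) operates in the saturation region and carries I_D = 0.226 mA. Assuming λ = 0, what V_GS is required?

V_GS = 1.51 V

In saturation I_D = ½ k_n (V_GS − V_TN)², so V_GS − V_TN = √(2 I_D / k_n) = √(2 × 0.226 / 3.07) = 0.384 V.
V_GS = 1.13 + 0.384 = 1.51 V.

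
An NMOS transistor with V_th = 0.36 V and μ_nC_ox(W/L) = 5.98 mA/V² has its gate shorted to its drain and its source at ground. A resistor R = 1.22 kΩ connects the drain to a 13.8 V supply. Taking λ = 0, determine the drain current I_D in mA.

With gate tied to drain, V_GS = V_DS ≥ V_GS − V_th, so the device is in saturation.
KCL at the drain: ½ k_n (V_GS − V_th)² = (V_DD − V_GS)/R.
Let x = V_GS − 0.36. Then 3.65 x² + x − 13.44 = 0, giving x = 1.79 V (positive root), so V_GS = 2.15 V.
I_D = (V_DD − V_GS)/R = (13.8 − 2.15) / 1.22 = 9.55 mA.

I_D = 9.55 mA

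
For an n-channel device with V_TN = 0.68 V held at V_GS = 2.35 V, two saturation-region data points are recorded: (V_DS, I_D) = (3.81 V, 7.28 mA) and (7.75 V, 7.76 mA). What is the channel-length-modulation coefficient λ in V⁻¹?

With V_GS fixed, I_D ∝ (1 + λ V_DS) in saturation, so I_D2/I_D1 = (1 + λ V_DS2)/(1 + λ V_DS1).
7.76/7.28 = 1.066 = (1 + 7.75 λ)/(1 + 3.81 λ).
Solving: λ (I_D1 V_DS2 − I_D2 V_DS1) = I_D2 − I_D1, so λ = (7.76 − 7.28) / (7.28 × 7.75 − 7.76 × 3.81) = 0.48 / 26.9 = 0.0179 V⁻¹.

λ = 0.0179 V⁻¹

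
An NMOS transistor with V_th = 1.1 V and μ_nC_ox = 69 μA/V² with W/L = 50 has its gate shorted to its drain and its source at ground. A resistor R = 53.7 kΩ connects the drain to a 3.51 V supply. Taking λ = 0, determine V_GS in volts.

With gate tied to drain, V_GS = V_DS ≥ V_GS − V_th, so the device is in saturation.
k_n = μ_nC_ox · (W/L) = 3.45 mA/V².
KCL at the drain: ½ k_n (V_GS − V_th)² = (V_DD − V_GS)/R.
Let x = V_GS − 1.1. Then 92.6 x² + x − 2.41 = 0, giving x = 0.156 V (positive root), so V_GS = 1.26 V.
I_D = (V_DD − V_GS)/R = (3.51 − 1.26) / 53.7 = 0.042 mA.

V_GS = 1.26 V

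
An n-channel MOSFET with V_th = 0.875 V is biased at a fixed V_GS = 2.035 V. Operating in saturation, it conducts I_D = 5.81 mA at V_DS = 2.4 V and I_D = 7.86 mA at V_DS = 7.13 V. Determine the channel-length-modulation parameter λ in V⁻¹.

With V_GS fixed, I_D ∝ (1 + λ V_DS) in saturation, so I_D2/I_D1 = (1 + λ V_DS2)/(1 + λ V_DS1).
7.86/5.81 = 1.353 = (1 + 7.13 λ)/(1 + 2.4 λ).
Solving: λ (I_D1 V_DS2 − I_D2 V_DS1) = I_D2 − I_D1, so λ = (7.86 − 5.81) / (5.81 × 7.13 − 7.86 × 2.4) = 2.05 / 22.6 = 0.0909 V⁻¹.

λ = 0.0909 V⁻¹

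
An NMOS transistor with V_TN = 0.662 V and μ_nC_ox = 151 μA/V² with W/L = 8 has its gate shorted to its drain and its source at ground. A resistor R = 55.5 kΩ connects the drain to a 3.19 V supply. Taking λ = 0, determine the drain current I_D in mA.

I_D = 0.0409 mA

With gate tied to drain, V_GS = V_DS ≥ V_GS − V_TN, so the device is in saturation.
k_n = μ_nC_ox · (W/L) = 1.208 mA/V².
KCL at the drain: ½ k_n (V_GS − V_TN)² = (V_DD − V_GS)/R.
Let x = V_GS − 0.662. Then 33.5 x² + x − 2.528 = 0, giving x = 0.26 V (positive root), so V_GS = 0.922 V.
I_D = (V_DD − V_GS)/R = (3.19 − 0.922) / 55.5 = 0.0409 mA.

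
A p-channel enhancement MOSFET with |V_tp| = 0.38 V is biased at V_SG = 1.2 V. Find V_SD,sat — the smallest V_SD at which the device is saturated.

The boundary between triode and saturation is V_SD = V_SG − |V_tp| = V_ov.
V_ov = 1.2 − 0.38 = 0.82 V.

V_SD,sat = 0.820 V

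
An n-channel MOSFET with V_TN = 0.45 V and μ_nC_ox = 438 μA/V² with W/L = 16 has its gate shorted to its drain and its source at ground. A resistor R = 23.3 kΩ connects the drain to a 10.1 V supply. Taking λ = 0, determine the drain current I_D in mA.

With gate tied to drain, V_GS = V_DS ≥ V_GS − V_TN, so the device is in saturation.
k_n = μ_nC_ox · (W/L) = 7.008 mA/V².
KCL at the drain: ½ k_n (V_GS − V_TN)² = (V_DD − V_GS)/R.
Let x = V_GS − 0.45. Then 81.6 x² + x − 9.65 = 0, giving x = 0.338 V (positive root), so V_GS = 0.788 V.
I_D = (V_DD − V_GS)/R = (10.1 − 0.788) / 23.3 = 0.4 mA.

I_D = 0.400 mA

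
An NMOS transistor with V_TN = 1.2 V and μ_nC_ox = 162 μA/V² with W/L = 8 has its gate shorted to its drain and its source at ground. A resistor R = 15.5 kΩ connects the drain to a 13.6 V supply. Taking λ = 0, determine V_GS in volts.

V_GS = 2.26 V

With gate tied to drain, V_GS = V_DS ≥ V_GS − V_TN, so the device is in saturation.
k_n = μ_nC_ox · (W/L) = 1.296 mA/V².
KCL at the drain: ½ k_n (V_GS − V_TN)² = (V_DD − V_GS)/R.
Let x = V_GS − 1.2. Then 10 x² + x − 12.4 = 0, giving x = 1.06 V (positive root), so V_GS = 2.26 V.
I_D = (V_DD − V_GS)/R = (13.6 − 2.26) / 15.5 = 0.731 mA.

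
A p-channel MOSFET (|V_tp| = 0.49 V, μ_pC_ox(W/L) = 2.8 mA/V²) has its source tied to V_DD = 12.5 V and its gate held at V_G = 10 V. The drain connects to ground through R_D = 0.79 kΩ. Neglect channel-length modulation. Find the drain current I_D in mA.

I_D = 5.66 mA

V_SG = V_DD − V_G = 12.5 − 10 = 2.5 V, so V_ov = 2.5 − 0.49 = 2.01 V.
Assume saturation: I_D = ½ k_p V_ov² = 0.5 × 2.8 × 2.01² = 5.66 mA, giving V_SD = V_DD − I_D R_D = 12.5 − 5.66 × 0.79 = 8.03 V.
V_SD = 8.03 V ≥ V_ov = 2.01 V, confirming saturation.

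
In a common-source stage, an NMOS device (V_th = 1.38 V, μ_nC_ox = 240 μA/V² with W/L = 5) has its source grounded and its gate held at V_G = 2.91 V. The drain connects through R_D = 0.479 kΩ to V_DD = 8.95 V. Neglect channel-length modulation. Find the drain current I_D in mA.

I_D = 1.40 mA

V_GS = V_G = 2.91 V, so V_ov = 2.91 − 1.38 = 1.53 V.
k_n = μ_nC_ox · (W/L) = 1.2 mA/V².
Assume saturation: I_D = ½ k_n V_ov² = 0.5 × 1.2 × 1.53² = 1.4 mA, giving V_DS = V_DD − I_D R_D = 8.95 − 1.4 × 0.479 = 8.28 V.
V_DS = 8.28 V ≥ V_ov = 1.53 V, confirming saturation.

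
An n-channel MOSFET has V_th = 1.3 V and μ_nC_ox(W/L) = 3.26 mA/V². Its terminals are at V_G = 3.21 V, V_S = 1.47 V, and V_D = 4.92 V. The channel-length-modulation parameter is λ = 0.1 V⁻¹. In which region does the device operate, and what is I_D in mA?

V_GS = V_G − V_S = 3.21 − 1.47 = 1.74 V; V_DS = V_D − V_S = 4.92 − 1.47 = 3.45 V.
V_ov = V_GS − V_th = 1.74 − 1.3 = 0.44 V.
Since V_DS = 3.45 V ≥ V_ov = 0.44 V, the device is in saturation.
I_D = ½ k_n V_ov² (1 + λ V_DS) = 0.5 × 3.26 × 0.44² × (1 + 0.1 × 3.45) = 0.424 mA.

Saturation; I_D = 0.424 mA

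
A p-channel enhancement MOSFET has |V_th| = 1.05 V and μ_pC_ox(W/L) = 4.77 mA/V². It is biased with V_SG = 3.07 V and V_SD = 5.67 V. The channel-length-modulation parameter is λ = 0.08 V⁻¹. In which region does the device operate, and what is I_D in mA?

V_ov = V_SG − |V_th| = 3.07 − 1.05 = 2.02 V.
Since V_SD = 5.67 V ≥ V_ov = 2.02 V, the device is in saturation.
I_D = ½ k_p V_ov² (1 + λ V_SD) = 0.5 × 4.77 × 2.02² × (1 + 0.08 × 5.67) = 14.1 mA.

Saturation; I_D = 14.1 mA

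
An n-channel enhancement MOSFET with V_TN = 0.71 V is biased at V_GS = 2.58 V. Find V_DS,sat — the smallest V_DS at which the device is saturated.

The boundary between triode and saturation is V_DS = V_GS − V_TN = V_ov.
V_ov = 2.58 − 0.71 = 1.87 V.

V_DS,sat = 1.87 V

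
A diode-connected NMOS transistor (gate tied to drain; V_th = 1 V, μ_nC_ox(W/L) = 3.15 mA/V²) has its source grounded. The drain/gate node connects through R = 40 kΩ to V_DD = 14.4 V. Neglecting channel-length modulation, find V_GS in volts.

With gate tied to drain, V_GS = V_DS ≥ V_GS − V_th, so the device is in saturation.
KCL at the drain: ½ k_n (V_GS − V_th)² = (V_DD − V_GS)/R.
Let x = V_GS − 1. Then 63 x² + x − 13.4 = 0, giving x = 0.453 V (positive root), so V_GS = 1.45 V.
I_D = (V_DD − V_GS)/R = (14.4 − 1.45) / 40 = 0.324 mA.

V_GS = 1.45 V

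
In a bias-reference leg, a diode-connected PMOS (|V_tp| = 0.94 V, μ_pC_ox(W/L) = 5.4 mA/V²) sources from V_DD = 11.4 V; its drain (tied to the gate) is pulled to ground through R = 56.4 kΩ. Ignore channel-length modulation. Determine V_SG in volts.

With gate tied to drain, V_SG = V_SD ≥ V_SG − |V_tp|, so the device is in saturation.
KCL at the drain: ½ k_p (V_SG − |V_tp|)² = (V_DD − V_SG)/R.
Let x = V_SG − 0.94. Then 152 x² + x − 10.46 = 0, giving x = 0.259 V (positive root), so V_SG = 1.2 V.
I_D = (V_DD − V_SG)/R = (11.4 − 1.2) / 56.4 = 0.181 mA.

V_SG = 1.20 V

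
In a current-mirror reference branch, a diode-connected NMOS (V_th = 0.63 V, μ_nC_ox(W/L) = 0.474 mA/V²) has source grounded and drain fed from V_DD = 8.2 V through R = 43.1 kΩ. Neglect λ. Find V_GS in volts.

V_GS = 1.44 V

With gate tied to drain, V_GS = V_DS ≥ V_GS − V_th, so the device is in saturation.
KCL at the drain: ½ k_n (V_GS − V_th)² = (V_DD − V_GS)/R.
Let x = V_GS − 0.63. Then 10.2 x² + x − 7.57 = 0, giving x = 0.813 V (positive root), so V_GS = 1.44 V.
I_D = (V_DD − V_GS)/R = (8.2 − 1.44) / 43.1 = 0.157 mA.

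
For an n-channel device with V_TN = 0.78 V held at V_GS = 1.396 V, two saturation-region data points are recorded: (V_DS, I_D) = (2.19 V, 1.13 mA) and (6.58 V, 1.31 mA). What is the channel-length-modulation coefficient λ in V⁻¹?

λ = 0.0394 V⁻¹

With V_GS fixed, I_D ∝ (1 + λ V_DS) in saturation, so I_D2/I_D1 = (1 + λ V_DS2)/(1 + λ V_DS1).
1.31/1.13 = 1.159 = (1 + 6.58 λ)/(1 + 2.19 λ).
Solving: λ (I_D1 V_DS2 − I_D2 V_DS1) = I_D2 − I_D1, so λ = (1.31 − 1.13) / (1.13 × 6.58 − 1.31 × 2.19) = 0.18 / 4.57 = 0.0394 V⁻¹.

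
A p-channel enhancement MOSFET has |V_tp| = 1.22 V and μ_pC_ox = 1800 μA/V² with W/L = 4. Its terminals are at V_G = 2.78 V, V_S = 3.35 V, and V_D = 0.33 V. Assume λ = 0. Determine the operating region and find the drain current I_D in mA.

V_SG = V_S − V_G = 3.35 − 2.78 = 0.57 V; V_SD = V_S − V_D = 3.35 − 0.33 = 3.02 V.
V_SG = 0.57 V < |V_tp| = 1.22 V, so the transistor is in cutoff.

Cutoff; I_D = 0 mA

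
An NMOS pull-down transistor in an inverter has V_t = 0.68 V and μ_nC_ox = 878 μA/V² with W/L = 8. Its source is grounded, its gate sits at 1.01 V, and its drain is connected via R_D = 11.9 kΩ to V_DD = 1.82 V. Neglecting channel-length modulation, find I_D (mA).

I_D = 0.147 mA

V_GS = V_G = 1.01 V, so V_ov = 1.01 − 0.68 = 0.33 V.
k_n = μ_nC_ox · (W/L) = 7.024 mA/V².
Assume saturation: I_D = ½ k_n V_ov² = 0.5 × 7.024 × 0.33² = 0.382 mA, giving V_DS = V_DD − I_D R_D = 1.82 − 0.382 × 11.9 = -2.73 V.
But -2.73 V < V_ov = 0.33 V, so the device is actually in triode.
In triode I_D = k_n[V_ov V_DS − ½ V_DS²] and I_D = (V_DD − V_DS)/R_D. Equating: 41.8 V_DS² − 28.58 V_DS + 1.82 = 0, giving V_DS = 0.0711 V (the root below V_ov).
I_D = (1.82 − 0.0711) / 11.9 = 0.147 mA.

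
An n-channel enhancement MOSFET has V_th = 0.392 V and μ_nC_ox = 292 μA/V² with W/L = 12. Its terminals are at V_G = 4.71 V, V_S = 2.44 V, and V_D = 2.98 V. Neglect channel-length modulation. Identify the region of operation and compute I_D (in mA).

Triode; I_D = 3.04 mA

V_GS = V_G − V_S = 4.71 − 2.44 = 2.27 V; V_DS = V_D − V_S = 2.98 − 2.44 = 0.54 V.
k_n = μ_nC_ox · (W/L) = 3.504 mA/V².
V_ov = V_GS − V_th = 2.27 − 0.392 = 1.88 V.
Since V_DS = 0.54 V < V_ov = 1.88 V, the device is in the triode region.
I_D = k_n [V_ov · V_DS − ½ V_DS²] = 3.504 × [1.88 × 0.54 − 0.5 × 0.54²] = 3.04 mA.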